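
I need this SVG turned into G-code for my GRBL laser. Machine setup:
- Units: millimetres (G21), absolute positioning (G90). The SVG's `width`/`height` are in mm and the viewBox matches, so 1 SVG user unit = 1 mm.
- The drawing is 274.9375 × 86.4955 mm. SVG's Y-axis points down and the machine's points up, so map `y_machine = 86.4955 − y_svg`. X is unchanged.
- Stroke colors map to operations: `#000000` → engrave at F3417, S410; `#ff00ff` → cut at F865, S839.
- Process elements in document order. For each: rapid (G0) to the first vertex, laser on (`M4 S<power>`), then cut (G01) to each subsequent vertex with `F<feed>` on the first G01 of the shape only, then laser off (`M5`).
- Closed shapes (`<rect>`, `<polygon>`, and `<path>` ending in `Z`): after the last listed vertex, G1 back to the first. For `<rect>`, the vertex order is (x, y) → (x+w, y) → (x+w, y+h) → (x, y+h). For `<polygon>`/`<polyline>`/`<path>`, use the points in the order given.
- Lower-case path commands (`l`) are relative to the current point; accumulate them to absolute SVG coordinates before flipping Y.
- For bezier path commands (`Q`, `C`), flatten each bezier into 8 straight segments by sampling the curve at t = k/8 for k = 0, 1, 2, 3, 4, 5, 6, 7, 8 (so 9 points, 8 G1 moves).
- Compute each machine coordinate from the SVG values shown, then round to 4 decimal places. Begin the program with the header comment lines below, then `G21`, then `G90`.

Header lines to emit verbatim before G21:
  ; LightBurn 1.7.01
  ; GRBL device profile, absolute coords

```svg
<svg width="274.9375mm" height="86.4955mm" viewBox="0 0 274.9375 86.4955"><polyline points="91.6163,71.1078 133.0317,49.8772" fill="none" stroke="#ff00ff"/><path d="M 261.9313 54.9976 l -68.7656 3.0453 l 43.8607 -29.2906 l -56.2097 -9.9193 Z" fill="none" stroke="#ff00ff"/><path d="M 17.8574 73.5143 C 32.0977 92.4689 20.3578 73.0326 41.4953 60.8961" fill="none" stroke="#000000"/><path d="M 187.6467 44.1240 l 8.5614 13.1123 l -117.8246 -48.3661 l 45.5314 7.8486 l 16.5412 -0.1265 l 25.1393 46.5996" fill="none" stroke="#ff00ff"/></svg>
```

; LightBurn 1.7.01
; GRBL device profile, absolute coords
G21
G90
G0 X91.6163 Y15.3877
M4 S839
G01 X133.0317 Y36.6183 F865
M5
G0 X261.9313 Y31.4979
M4 S839
G01 X193.1657 Y28.4526 F865
G01 X237.0264 Y57.7432
G01 X180.8167 Y67.6625
G01 X261.9313 Y31.4979
M5
G0 X17.8574 Y12.9812
M4 S410
G01 X22.0946 Y7.5836 F3417
G01 X24.5860 Y5.2496
G01 X26.0212 Y5.4440
G01 X27.0899 Y7.6311
G01 X28.4819 Y11.2757
G01 X30.8870 Y15.8422
G01 X34.9949 Y20.7953
G01 X41.4953 Y25.5994
M5
G0 X187.6467 Y42.3715
M4 S839
G01 X196.2081 Y29.2592 F865
G01 X78.3835 Y77.6253
G01 X123.9149 Y69.7767
G01 X140.4561 Y69.9032
G01 X165.5954 Y23.3036
M5

viewBox `0 0 274.9375 86.4955` with mm width/height → 1 unit = 1 mm. Flip: y_m = 86.4955 − y_svg.

**Shape 1** — `<polyline>` line segment, stroke `#ff00ff` → cut (S839, F865). Machine vertices: (91.6163,15.3877) → (133.0317,36.6183). Open path.

**Shape 2** — `<path>` closed polygon, stroke `#ff00ff` → cut (S839, F865). Machine vertices: (261.9313,31.4979) → (193.1657,28.4526) → (237.0264,57.7432) → (180.8167,67.6625) → (261.9313,31.4979). Closed: final G1 returns to the first vertex.

**Shape 3** — `<path>` cubic bezier, stroke `#000000` → engrave (S410, F3417). Control points (SVG): P0=(17.8574,73.5143), P1=(32.0977,92.4689), P2=(20.3578,73.0326), P3=(41.4953,60.8961); sampled at t=k/8. Machine vertices: (17.8574,12.9812) → (22.0946,7.5836) → (24.5860,5.2496) → (26.0212,5.4440) → (27.0899,7.6311) → (28.4819,11.2757) → (30.8870,15.8422) → (34.9949,20.7953) → (41.4953,25.5994). Open path.

**Shape 4** — `<path>` open polyline, stroke `#ff00ff` → cut (S839, F865). Machine vertices: (187.6467,42.3715) → (196.2081,29.2592) → (78.3835,77.6253) → (123.9149,69.7767) → (140.4561,69.9032) → (165.5954,23.3036). Open path.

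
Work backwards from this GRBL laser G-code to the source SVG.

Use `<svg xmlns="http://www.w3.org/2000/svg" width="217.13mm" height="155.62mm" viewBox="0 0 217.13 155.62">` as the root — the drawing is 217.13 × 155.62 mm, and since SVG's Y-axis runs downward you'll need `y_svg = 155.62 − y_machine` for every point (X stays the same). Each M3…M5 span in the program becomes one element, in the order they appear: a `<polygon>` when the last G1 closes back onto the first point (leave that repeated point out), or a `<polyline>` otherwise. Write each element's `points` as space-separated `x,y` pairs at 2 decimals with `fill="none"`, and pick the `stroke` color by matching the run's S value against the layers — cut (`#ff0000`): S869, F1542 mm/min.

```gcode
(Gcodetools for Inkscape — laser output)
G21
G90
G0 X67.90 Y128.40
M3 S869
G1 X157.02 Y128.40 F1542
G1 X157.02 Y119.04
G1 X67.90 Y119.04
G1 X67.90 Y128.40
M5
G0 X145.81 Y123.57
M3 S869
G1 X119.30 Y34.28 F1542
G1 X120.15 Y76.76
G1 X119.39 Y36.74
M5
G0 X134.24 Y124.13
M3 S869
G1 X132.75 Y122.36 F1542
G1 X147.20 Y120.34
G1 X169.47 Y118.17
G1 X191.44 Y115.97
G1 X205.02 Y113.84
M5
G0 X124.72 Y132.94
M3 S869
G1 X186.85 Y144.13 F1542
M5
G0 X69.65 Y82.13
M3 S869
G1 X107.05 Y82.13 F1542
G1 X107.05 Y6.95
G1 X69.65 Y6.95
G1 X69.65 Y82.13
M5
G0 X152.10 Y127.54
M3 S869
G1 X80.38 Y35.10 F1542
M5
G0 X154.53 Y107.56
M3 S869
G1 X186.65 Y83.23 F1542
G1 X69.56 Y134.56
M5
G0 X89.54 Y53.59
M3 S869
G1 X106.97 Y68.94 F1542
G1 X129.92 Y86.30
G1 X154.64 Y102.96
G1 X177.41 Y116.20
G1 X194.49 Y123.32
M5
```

y_svg = 155.62 − y_m. Every run uses S869, so all elements get stroke `#ff0000` (cut).

[1] closed run; points: 67.90,27.22 157.02,27.22 157.02,36.58 67.90,36.58

[2] open run; points: 145.81,32.05 119.30,121.34 120.15,78.86 119.39,118.88

[3] open run; points: 134.24,31.49 132.75,33.26 147.20,35.28 169.47,37.45 191.44,39.65 205.02,41.78

[4] open run; points: 124.72,22.68 186.85,11.49

[5] closed run; points: 69.65,73.49 107.05,73.49 107.05,148.67 69.65,148.67

[6] open run; points: 152.10,28.08 80.38,120.52

[7] open run; points: 154.53,48.06 186.65,72.39 69.56,21.06

[8] open run; points: 89.54,102.03 106.97,86.68 129.92,69.32 154.64,52.66 177.41,39.42 194.49,32.30

<svg xmlns="http://www.w3.org/2000/svg" width="217.13mm" height="155.62mm" viewBox="0 0 217.13 155.62">
  <polygon points="67.90,27.22 157.02,27.22 157.02,36.58 67.90,36.58" fill="none" stroke="#ff0000"/>
  <polyline points="145.81,32.05 119.30,121.34 120.15,78.86 119.39,118.88" fill="none" stroke="#ff0000"/>
  <polyline points="134.24,31.49 132.75,33.26 147.20,35.28 169.47,37.45 191.44,39.65 205.02,41.78" fill="none" stroke="#ff0000"/>
  <polyline points="124.72,22.68 186.85,11.49" fill="none" stroke="#ff0000"/>
  <polygon points="69.65,73.49 107.05,73.49 107.05,148.67 69.65,148.67" fill="none" stroke="#ff0000"/>
  <polyline points="152.10,28.08 80.38,120.52" fill="none" stroke="#ff0000"/>
  <polyline points="154.53,48.06 186.65,72.39 69.56,21.06" fill="none" stroke="#ff0000"/>
  <polyline points="89.54,102.03 106.97,86.68 129.92,69.32 154.64,52.66 177.41,39.42 194.49,32.30" fill="none" stroke="#ff0000"/>
</svg>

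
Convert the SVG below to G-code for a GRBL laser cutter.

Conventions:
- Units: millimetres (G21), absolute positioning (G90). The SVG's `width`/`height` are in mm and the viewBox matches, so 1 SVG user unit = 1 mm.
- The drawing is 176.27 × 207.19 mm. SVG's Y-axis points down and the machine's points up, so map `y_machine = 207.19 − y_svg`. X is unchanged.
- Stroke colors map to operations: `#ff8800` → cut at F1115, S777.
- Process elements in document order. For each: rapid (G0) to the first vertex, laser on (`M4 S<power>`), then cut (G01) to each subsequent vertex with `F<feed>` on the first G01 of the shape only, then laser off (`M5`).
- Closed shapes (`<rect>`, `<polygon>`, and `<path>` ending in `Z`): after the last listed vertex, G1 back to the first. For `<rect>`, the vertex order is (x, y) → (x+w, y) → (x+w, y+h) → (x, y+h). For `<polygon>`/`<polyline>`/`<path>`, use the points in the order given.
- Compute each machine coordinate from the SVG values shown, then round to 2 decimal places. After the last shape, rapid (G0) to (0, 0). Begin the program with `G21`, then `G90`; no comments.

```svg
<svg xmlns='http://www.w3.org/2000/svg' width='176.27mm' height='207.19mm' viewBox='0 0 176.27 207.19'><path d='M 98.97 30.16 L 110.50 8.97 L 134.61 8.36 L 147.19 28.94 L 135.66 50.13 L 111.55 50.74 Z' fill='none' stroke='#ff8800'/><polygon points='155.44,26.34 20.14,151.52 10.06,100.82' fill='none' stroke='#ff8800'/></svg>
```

G21
G90
G0 X98.97 Y177.03
M4 S777
G01 X110.50 Y198.22 F1115
G01 X134.61 Y198.83
G01 X147.19 Y178.25
G01 X135.66 Y157.06
G01 X111.55 Y156.45
G01 X98.97 Y177.03
M5
G0 X155.44 Y180.85
M4 S777
G01 X20.14 Y55.67 F1115
G01 X10.06 Y106.37
G01 X155.44 Y180.85
M5
G0 X0.00 Y0.00

1 u = 1 mm; y_m = 207.19 − y.

[1] `<path>` regular polygon, #ff8800→cut S777 F1115: (98.97,177.03) → (110.50,198.22) → (134.61,198.83) → (147.19,178.25) → (135.66,157.06) → (111.55,156.45) → (98.97,177.03) (closed)

[2] `<polygon>` closed polygon, #ff8800→cut S777 F1115: (155.44,180.85) → (20.14,55.67) → (10.06,106.37) → (155.44,180.85) (closed)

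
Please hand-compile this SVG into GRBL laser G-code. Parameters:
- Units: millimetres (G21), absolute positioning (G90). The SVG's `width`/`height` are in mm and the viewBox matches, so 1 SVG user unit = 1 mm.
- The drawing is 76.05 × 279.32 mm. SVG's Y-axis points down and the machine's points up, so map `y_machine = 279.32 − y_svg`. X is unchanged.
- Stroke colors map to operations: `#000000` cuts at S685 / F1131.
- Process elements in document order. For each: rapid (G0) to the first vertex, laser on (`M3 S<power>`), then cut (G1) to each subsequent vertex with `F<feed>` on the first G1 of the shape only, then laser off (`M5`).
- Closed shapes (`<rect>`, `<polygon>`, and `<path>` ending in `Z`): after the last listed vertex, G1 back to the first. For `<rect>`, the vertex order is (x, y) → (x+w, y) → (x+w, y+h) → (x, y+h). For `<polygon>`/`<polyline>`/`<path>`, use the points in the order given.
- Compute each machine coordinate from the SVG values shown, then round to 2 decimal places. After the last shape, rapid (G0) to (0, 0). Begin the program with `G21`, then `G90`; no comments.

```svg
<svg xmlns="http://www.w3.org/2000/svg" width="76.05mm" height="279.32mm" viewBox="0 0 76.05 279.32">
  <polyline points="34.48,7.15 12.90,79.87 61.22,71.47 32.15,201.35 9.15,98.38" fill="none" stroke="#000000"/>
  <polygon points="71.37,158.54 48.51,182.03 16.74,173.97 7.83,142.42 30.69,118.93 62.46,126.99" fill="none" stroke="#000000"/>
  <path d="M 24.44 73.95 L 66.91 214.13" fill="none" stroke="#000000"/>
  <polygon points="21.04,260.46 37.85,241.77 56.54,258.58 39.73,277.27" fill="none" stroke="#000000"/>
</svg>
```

1 u = 1 mm; y_m = 279.32 − y.

[1] `<polyline>` open polyline, #000000→cut S685 F1131: (34.48,272.17) → (12.90,199.45) → (61.22,207.85) → (32.15,77.97) → (9.15,180.94)

[2] `<polygon>` regular polygon, #000000→cut S685 F1131: (71.37,120.78) → (48.51,97.29) → (16.74,105.35) → (7.83,136.90) → (30.69,160.39) → (62.46,152.33) → (71.37,120.78) (closed)

[3] `<path>` line segment, #000000→cut S685 F1131: (24.44,205.37) → (66.91,65.19)

[4] `<polygon>` regular polygon, #000000→cut S685 F1131: (21.04,18.86) → (37.85,37.55) → (56.54,20.74) → (39.73,2.05) → (21.04,18.86) (closed)

G21
G90
G0 X34.48 Y272.17
M3 S685
G1 X12.90 Y199.45 F1131
G1 X61.22 Y207.85
G1 X32.15 Y77.97
G1 X9.15 Y180.94
M5
G0 X71.37 Y120.78
M3 S685
G1 X48.51 Y97.29 F1131
G1 X16.74 Y105.35
G1 X7.83 Y136.90
G1 X30.69 Y160.39
G1 X62.46 Y152.33
G1 X71.37 Y120.78
M5
G0 X24.44 Y205.37
M3 S685
G1 X66.91 Y65.19 F1131
M5
G0 X21.04 Y18.86
M3 S685
G1 X37.85 Y37.55 F1131
G1 X56.54 Y20.74
G1 X39.73 Y2.05
G1 X21.04 Y18.86
M5
G0 X0.00 Y0.00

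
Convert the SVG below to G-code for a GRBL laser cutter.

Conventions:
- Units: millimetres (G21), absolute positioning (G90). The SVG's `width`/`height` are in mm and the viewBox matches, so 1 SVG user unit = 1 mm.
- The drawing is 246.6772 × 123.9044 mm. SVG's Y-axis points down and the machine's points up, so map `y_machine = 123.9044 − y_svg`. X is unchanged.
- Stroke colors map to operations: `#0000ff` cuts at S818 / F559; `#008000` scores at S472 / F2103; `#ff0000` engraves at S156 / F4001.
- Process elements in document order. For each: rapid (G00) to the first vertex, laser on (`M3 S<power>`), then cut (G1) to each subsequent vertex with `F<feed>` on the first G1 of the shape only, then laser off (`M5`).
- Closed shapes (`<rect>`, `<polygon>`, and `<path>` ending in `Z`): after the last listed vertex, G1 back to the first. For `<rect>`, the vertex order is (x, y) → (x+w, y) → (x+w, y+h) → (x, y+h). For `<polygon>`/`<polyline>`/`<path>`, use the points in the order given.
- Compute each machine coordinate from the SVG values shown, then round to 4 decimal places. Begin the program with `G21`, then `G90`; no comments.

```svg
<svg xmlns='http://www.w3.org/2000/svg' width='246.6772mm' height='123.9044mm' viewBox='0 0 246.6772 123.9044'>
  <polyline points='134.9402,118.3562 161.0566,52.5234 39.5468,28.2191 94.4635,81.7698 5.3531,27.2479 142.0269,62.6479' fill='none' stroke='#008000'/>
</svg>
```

G21
G90
G00 X134.9402 Y5.5482
M3 S472
G1 X161.0566 Y71.3810 F2103
G1 X39.5468 Y95.6853
G1 X94.4635 Y42.1346
G1 X5.3531 Y96.6565
G1 X142.0269 Y61.2565
M5

Since the viewBox matches the mm dimensions, user units are millimetres directly. The only transform is the Y-flip y_m = 123.9044 − y_svg.

Shape 1 is a open polyline drawn with `<polyline>`. Its stroke #008000 means score at S472, F2103. After flipping Y the toolpath is (134.9402,5.5482) → (161.0566,71.3810) → (39.5468,95.6853) → (94.4635,42.1346) → (5.3531,96.6565) → (142.0269,61.2565).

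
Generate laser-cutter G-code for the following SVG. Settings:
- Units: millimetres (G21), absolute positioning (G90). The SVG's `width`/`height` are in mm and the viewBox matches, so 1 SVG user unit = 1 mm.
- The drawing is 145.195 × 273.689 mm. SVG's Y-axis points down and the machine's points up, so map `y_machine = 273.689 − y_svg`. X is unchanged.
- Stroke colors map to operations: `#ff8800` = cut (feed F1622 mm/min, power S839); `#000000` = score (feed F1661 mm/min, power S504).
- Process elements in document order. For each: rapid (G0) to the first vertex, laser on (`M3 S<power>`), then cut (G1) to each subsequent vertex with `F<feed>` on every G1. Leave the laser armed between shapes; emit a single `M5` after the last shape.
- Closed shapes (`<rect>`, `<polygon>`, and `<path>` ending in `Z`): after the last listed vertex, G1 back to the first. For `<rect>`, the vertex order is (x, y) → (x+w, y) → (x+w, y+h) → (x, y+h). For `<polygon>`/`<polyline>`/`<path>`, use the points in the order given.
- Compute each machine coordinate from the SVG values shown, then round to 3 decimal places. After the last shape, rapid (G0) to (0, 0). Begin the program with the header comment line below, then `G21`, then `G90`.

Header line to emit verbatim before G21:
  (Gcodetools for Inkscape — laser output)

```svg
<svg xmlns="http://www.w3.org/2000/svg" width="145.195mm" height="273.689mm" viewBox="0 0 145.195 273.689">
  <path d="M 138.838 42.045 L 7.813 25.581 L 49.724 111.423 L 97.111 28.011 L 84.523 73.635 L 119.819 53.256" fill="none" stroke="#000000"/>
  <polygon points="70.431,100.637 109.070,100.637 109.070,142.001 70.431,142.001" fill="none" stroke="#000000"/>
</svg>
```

(Gcodetools for Inkscape — laser output)
G21
G90
G0 X138.838 Y231.644
M3 S504
G1 X7.813 Y248.108 F1661
G1 X49.724 Y162.266 F1661
G1 X97.111 Y245.678 F1661
G1 X84.523 Y200.054 F1661
G1 X119.819 Y220.433 F1661
G0 X70.431 Y173.052
M3 S504
G1 X109.070 Y173.052 F1661
G1 X109.070 Y131.688 F1661
G1 X70.431 Y131.688 F1661
G1 X70.431 Y173.052 F1661
M5
G0 X0.000 Y0.000

Since the viewBox matches the mm dimensions, user units are millimetres directly. The only transform is the Y-flip y_m = 273.689 − y_svg.

Shape 1 is a open polyline drawn with `<path>`. Its stroke #000000 means score at S504, F1661. After flipping Y the toolpath is (138.838,231.644) → (7.813,248.108) → (49.724,162.266) → (97.111,245.678) → (84.523,200.054) → (119.819,220.433).

Shape 2 is a rectangle drawn with `<polygon>`. Its stroke #000000 means score at S504, F1661. After flipping Y the toolpath is (70.431,173.052) → (109.070,173.052) → (109.070,131.688) → (70.431,131.688) → (70.431,173.052), returning to the start.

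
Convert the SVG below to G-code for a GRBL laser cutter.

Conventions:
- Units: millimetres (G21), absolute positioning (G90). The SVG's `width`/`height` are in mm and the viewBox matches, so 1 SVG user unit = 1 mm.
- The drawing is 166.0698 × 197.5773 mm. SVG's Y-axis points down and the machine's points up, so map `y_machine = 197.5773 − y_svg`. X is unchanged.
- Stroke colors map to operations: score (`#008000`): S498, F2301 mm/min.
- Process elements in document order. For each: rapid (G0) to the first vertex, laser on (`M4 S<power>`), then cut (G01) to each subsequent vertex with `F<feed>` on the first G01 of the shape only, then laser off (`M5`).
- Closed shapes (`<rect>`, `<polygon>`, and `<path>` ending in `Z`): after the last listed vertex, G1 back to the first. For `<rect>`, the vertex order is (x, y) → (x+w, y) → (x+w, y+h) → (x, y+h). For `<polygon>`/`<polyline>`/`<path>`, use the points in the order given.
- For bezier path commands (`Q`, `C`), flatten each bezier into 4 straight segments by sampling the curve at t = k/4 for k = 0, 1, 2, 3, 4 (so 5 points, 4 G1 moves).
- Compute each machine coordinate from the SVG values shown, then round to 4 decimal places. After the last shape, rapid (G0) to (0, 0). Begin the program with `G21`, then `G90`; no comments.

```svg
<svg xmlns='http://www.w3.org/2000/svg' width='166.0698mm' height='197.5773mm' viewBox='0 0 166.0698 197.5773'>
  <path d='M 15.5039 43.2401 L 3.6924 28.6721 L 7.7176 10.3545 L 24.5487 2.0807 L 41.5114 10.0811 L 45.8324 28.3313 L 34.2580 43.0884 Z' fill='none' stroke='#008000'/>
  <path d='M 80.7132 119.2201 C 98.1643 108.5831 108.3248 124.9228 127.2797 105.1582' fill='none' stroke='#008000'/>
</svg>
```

Since the viewBox matches the mm dimensions, user units are millimetres directly. The only transform is the Y-flip y_m = 197.5773 − y_svg.

Shape 1 is a regular polygon drawn with `<path>`. Its stroke #008000 means score at S498, F2301. After flipping Y the toolpath is (15.5039,154.3372) → (3.6924,168.9052) → (7.7176,187.2228) → (24.5487,195.4966) → (41.5114,187.4962) → (45.8324,169.2460) → (34.2580,154.4889) → (15.5039,154.3372), returning to the start.

Shape 2 is a cubic bezier drawn with `<path>`. Its stroke #008000 means score at S498, F2301. After flipping Y the toolpath is (80.7132,78.3572) → (92.6859,82.2625) → (103.4325,81.9653) → (114.4611,83.3796) → (127.2797,92.4191).

G21
G90
G0 X15.5039 Y154.3372
M4 S498
G01 X3.6924 Y168.9052 F2301
G01 X7.7176 Y187.2228
G01 X24.5487 Y195.4966
G01 X41.5114 Y187.4962
G01 X45.8324 Y169.2460
G01 X34.2580 Y154.4889
G01 X15.5039 Y154.3372
M5
G0 X80.7132 Y78.3572
M4 S498
G01 X92.6859 Y82.2625 F2301
G01 X103.4325 Y81.9653
G01 X114.4611 Y83.3796
G01 X127.2797 Y92.4191
M5
G0 X0.0000 Y0.0000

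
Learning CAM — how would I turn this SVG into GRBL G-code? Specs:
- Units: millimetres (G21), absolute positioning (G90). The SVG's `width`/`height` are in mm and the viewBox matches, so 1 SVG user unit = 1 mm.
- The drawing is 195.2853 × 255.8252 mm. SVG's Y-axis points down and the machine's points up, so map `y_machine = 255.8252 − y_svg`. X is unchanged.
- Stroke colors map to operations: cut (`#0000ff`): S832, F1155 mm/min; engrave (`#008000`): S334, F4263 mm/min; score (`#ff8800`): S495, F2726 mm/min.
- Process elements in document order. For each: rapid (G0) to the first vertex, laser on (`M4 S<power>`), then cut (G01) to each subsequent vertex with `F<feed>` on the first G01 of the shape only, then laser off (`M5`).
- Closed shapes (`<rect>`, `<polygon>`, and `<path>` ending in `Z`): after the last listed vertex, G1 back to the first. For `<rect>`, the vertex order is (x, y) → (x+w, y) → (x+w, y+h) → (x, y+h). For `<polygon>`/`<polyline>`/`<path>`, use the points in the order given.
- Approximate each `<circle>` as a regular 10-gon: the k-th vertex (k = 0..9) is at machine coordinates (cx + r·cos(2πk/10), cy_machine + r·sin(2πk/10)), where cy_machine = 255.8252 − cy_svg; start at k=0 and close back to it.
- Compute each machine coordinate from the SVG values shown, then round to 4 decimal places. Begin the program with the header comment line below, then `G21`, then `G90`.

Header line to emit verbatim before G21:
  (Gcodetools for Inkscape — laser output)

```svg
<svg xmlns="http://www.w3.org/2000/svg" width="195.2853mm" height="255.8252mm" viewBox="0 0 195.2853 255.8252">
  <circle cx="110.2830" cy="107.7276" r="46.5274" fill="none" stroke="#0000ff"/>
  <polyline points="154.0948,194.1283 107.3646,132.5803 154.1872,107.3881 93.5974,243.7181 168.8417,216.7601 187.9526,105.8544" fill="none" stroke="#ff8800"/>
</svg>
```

(Gcodetools for Inkscape — laser output)
G21
G90
G0 X156.8104 Y148.0976
M4 S832
G01 X147.9245 Y175.4457 F1155
G01 X124.6608 Y192.3478
G01 X95.9052 Y192.3478
G01 X72.6415 Y175.4457
G01 X63.7556 Y148.0976
G01 X72.6415 Y120.7495
G01 X95.9052 Y103.8474
G01 X124.6608 Y103.8474
G01 X147.9245 Y120.7495
G01 X156.8104 Y148.0976
M5
G0 X154.0948 Y61.6969
M4 S495
G01 X107.3646 Y123.2449 F2726
G01 X154.1872 Y148.4371
G01 X93.5974 Y12.1071
G01 X168.8417 Y39.0651
G01 X187.9526 Y149.9708
M5

viewBox `0 0 195.2853 255.8252` with mm width/height → 1 unit = 1 mm. Flip: y_m = 255.8252 − y_svg.

**Shape 1** — `<circle>` circle, stroke `#0000ff` → cut (S832, F1155). Machine vertices: (156.8104,148.0976) → (147.9245,175.4457) → (124.6608,192.3478) → (95.9052,192.3478) → (72.6415,175.4457) → (63.7556,148.0976) → (72.6415,120.7495) → (95.9052,103.8474) → (124.6608,103.8474) → (147.9245,120.7495) → (156.8104,148.0976). Closed: final G1 returns to the first vertex.

**Shape 2** — `<polyline>` open polyline, stroke `#ff8800` → score (S495, F2726). Machine vertices: (154.0948,61.6969) → (107.3646,123.2449) → (154.1872,148.4371) → (93.5974,12.1071) → (168.8417,39.0651) → (187.9526,149.9708). Open path.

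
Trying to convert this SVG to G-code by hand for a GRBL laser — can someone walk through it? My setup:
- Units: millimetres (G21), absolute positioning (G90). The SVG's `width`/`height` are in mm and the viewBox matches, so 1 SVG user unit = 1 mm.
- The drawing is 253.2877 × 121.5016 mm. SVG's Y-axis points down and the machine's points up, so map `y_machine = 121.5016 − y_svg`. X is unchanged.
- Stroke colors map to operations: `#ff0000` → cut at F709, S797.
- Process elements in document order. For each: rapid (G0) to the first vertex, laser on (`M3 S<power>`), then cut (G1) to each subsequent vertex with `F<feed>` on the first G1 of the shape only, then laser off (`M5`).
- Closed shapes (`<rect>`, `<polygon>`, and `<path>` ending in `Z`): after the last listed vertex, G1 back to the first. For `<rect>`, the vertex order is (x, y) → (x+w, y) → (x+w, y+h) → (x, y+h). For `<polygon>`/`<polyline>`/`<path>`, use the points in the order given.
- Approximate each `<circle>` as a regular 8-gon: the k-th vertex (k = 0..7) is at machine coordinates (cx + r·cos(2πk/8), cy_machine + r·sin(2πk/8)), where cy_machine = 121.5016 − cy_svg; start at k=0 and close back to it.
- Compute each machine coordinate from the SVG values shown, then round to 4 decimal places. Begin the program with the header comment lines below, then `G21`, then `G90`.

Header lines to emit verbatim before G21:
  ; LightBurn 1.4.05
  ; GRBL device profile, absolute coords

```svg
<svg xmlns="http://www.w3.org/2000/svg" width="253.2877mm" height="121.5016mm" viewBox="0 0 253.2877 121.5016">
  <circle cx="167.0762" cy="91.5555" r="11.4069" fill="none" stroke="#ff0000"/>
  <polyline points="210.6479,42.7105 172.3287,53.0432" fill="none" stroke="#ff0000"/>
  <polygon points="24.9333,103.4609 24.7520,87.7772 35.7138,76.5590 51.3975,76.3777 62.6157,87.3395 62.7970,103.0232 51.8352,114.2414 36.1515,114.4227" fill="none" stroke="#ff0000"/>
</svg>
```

; LightBurn 1.4.05
; GRBL device profile, absolute coords
G21
G90
G0 X178.4831 Y29.9461
M3 S797
G1 X175.1421 Y38.0120 F709
G1 X167.0762 Y41.3530
G1 X159.0103 Y38.0120
G1 X155.6693 Y29.9461
G1 X159.0103 Y21.8802
G1 X167.0762 Y18.5392
G1 X175.1421 Y21.8802
G1 X178.4831 Y29.9461
M5
G0 X210.6479 Y78.7911
M3 S797
G1 X172.3287 Y68.4584 F709
M5
G0 X24.9333 Y18.0407
M3 S797
G1 X24.7520 Y33.7244 F709
G1 X35.7138 Y44.9426
G1 X51.3975 Y45.1239
G1 X62.6157 Y34.1621
G1 X62.7970 Y18.4784
G1 X51.8352 Y7.2602
G1 X36.1515 Y7.0789
G1 X24.9333 Y18.0407
M5

viewBox `0 0 253.2877 121.5016` with mm width/height → 1 unit = 1 mm. Flip: y_m = 121.5016 − y_svg.

**Shape 1** — `<circle>` circle, stroke `#ff0000` → cut (S797, F709). Machine vertices: (178.4831,29.9461) → (175.1421,38.0120) → (167.0762,41.3530) → (159.0103,38.0120) → (155.6693,29.9461) → (159.0103,21.8802) → (167.0762,18.5392) → (175.1421,21.8802) → (178.4831,29.9461). Closed: final G1 returns to the first vertex.

**Shape 2** — `<polyline>` line segment, stroke `#ff0000` → cut (S797, F709). Machine vertices: (210.6479,78.7911) → (172.3287,68.4584). Open path.

**Shape 3** — `<polygon>` regular polygon, stroke `#ff0000` → cut (S797, F709). Machine vertices: (24.9333,18.0407) → (24.7520,33.7244) → (35.7138,44.9426) → (51.3975,45.1239) → (62.6157,34.1621) → (62.7970,18.4784) → (51.8352,7.2602) → (36.1515,7.0789) → (24.9333,18.0407). Closed: final G1 returns to the first vertex.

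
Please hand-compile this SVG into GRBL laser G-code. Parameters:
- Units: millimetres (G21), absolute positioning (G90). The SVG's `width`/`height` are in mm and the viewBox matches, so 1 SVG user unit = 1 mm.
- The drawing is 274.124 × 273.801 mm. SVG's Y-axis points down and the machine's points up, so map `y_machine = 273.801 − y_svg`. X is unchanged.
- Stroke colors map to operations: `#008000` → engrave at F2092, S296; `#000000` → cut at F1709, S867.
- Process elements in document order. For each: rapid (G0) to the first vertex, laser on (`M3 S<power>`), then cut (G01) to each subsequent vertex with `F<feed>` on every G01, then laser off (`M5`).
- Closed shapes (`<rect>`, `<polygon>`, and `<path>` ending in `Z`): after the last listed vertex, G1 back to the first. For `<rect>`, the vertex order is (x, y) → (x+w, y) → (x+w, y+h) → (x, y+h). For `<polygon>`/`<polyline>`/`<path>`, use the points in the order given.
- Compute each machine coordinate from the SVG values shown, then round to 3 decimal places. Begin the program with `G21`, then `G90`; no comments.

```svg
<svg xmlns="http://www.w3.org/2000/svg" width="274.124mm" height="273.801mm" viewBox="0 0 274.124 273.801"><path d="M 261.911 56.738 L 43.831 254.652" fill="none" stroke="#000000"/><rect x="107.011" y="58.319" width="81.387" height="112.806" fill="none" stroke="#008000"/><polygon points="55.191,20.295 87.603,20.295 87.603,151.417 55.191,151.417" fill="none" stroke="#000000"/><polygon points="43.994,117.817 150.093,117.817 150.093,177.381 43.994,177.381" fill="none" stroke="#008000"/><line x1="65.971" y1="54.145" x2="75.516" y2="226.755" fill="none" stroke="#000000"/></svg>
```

viewBox `0 0 274.124 273.801` with mm width/height → 1 unit = 1 mm. Flip: y_m = 273.801 − y_svg.

**Shape 1** — `<path>` line segment, stroke `#000000` → cut (S867, F1709). Machine vertices: (261.911,217.063) → (43.831,19.149). Open path.

**Shape 2** — `<rect>` rectangle, stroke `#008000` → engrave (S296, F2092). Machine vertices: (107.011,215.482) → (188.398,215.482) → (188.398,102.676) → (107.011,102.676) → (107.011,215.482). Closed: final G1 returns to the first vertex.

**Shape 3** — `<polygon>` rectangle, stroke `#000000` → cut (S867, F1709). Machine vertices: (55.191,253.506) → (87.603,253.506) → (87.603,122.384) → (55.191,122.384) → (55.191,253.506). Closed: final G1 returns to the first vertex.

**Shape 4** — `<polygon>` rectangle, stroke `#008000` → engrave (S296, F2092). Machine vertices: (43.994,155.984) → (150.093,155.984) → (150.093,96.420) → (43.994,96.420) → (43.994,155.984). Closed: final G1 returns to the first vertex.

**Shape 5** — `<line>` line segment, stroke `#000000` → cut (S867, F1709). Machine vertices: (65.971,219.656) → (75.516,47.046). Open path.

G21
G90
G0 X261.911 Y217.063
M3 S867
G01 X43.831 Y19.149 F1709
M5
G0 X107.011 Y215.482
M3 S296
G01 X188.398 Y215.482 F2092
G01 X188.398 Y102.676 F2092
G01 X107.011 Y102.676 F2092
G01 X107.011 Y215.482 F2092
M5
G0 X55.191 Y253.506
M3 S867
G01 X87.603 Y253.506 F1709
G01 X87.603 Y122.384 F1709
G01 X55.191 Y122.384 F1709
G01 X55.191 Y253.506 F1709
M5
G0 X43.994 Y155.984
M3 S296
G01 X150.093 Y155.984 F2092
G01 X150.093 Y96.420 F2092
G01 X43.994 Y96.420 F2092
G01 X43.994 Y155.984 F2092
M5
G0 X65.971 Y219.656
M3 S867
G01 X75.516 Y47.046 F1709
M5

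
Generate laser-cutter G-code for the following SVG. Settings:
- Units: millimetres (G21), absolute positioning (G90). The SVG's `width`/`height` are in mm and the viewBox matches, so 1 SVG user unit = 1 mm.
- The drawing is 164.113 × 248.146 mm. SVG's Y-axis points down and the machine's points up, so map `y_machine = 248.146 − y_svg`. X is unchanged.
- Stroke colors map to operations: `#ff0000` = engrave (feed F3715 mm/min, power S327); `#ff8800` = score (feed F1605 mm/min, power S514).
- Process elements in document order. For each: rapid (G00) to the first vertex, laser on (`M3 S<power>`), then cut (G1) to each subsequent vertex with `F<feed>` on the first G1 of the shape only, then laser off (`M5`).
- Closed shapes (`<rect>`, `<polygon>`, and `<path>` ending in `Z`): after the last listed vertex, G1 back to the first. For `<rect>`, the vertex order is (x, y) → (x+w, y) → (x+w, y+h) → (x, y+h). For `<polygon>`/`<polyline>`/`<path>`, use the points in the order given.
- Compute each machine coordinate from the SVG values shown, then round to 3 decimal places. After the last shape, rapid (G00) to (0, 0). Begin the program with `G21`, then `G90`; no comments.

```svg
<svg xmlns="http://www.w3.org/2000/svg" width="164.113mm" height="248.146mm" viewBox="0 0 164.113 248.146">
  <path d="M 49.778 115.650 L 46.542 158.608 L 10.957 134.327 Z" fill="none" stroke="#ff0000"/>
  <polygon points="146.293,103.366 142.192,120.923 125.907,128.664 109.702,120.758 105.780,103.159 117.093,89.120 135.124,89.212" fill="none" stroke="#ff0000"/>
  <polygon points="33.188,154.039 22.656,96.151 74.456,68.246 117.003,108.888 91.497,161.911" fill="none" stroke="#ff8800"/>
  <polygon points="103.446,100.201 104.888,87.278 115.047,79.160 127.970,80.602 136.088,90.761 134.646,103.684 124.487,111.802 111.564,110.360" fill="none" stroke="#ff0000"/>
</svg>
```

G21
G90
G00 X49.778 Y132.496
M3 S327
G1 X46.542 Y89.538 F3715
G1 X10.957 Y113.819
G1 X49.778 Y132.496
M5
G00 X146.293 Y144.780
M3 S327
G1 X142.192 Y127.223 F3715
G1 X125.907 Y119.482
G1 X109.702 Y127.388
G1 X105.780 Y144.987
G1 X117.093 Y159.026
G1 X135.124 Y158.934
G1 X146.293 Y144.780
M5
G00 X33.188 Y94.107
M3 S514
G1 X22.656 Y151.995 F1605
G1 X74.456 Y179.900
G1 X117.003 Y139.258
G1 X91.497 Y86.235
G1 X33.188 Y94.107
M5
G00 X103.446 Y147.945
M3 S327
G1 X104.888 Y160.868 F3715
G1 X115.047 Y168.986
G1 X127.970 Y167.544
G1 X136.088 Y157.385
G1 X134.646 Y144.462
G1 X124.487 Y136.344
G1 X111.564 Y137.786
G1 X103.446 Y147.945
M5
G00 X0.000 Y0.000

viewBox `0 0 164.113 248.146` with mm width/height → 1 unit = 1 mm. Flip: y_m = 248.146 − y_svg.

**Shape 1** — `<path>` regular polygon, stroke `#ff0000` → engrave (S327, F3715). Machine vertices: (49.778,132.496) → (46.542,89.538) → (10.957,113.819) → (49.778,132.496). Closed: final G1 returns to the first vertex.

**Shape 2** — `<polygon>` regular polygon, stroke `#ff0000` → engrave (S327, F3715). Machine vertices: (146.293,144.780) → (142.192,127.223) → (125.907,119.482) → (109.702,127.388) → (105.780,144.987) → (117.093,159.026) → (135.124,158.934) → (146.293,144.780). Closed: final G1 returns to the first vertex.

**Shape 3** — `<polygon>` regular polygon, stroke `#ff8800` → score (S514, F1605). Machine vertices: (33.188,94.107) → (22.656,151.995) → (74.456,179.900) → (117.003,139.258) → (91.497,86.235) → (33.188,94.107). Closed: final G1 returns to the first vertex.

**Shape 4** — `<polygon>` regular polygon, stroke `#ff0000` → engrave (S327, F3715). Machine vertices: (103.446,147.945) → (104.888,160.868) → (115.047,168.986) → (127.970,167.544) → (136.088,157.385) → (134.646,144.462) → (124.487,136.344) → (111.564,137.786) → (103.446,147.945). Closed: final G1 returns to the first vertex.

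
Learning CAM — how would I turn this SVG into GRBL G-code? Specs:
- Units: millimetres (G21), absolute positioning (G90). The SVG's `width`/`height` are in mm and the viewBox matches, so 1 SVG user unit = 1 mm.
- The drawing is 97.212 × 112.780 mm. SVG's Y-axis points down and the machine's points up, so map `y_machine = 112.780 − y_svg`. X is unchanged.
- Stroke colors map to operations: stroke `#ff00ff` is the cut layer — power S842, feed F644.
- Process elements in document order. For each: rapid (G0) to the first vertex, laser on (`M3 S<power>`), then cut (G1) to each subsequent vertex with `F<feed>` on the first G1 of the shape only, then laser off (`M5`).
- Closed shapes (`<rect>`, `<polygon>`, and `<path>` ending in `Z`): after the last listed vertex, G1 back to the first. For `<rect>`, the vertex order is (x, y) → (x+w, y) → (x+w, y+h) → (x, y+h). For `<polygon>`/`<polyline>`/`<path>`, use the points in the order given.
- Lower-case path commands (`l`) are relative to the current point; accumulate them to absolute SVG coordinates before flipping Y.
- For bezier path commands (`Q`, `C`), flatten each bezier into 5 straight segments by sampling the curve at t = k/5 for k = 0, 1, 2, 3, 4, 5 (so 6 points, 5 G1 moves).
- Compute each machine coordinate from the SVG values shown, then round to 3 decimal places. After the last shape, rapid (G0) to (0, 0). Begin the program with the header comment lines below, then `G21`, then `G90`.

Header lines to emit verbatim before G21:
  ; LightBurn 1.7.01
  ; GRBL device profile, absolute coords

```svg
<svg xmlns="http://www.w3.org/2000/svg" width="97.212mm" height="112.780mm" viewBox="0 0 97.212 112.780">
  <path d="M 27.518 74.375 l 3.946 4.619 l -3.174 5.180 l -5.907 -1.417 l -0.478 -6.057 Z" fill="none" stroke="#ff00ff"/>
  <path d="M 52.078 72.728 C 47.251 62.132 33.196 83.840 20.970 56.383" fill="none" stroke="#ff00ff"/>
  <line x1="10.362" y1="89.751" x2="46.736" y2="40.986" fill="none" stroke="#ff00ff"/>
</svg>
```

viewBox `0 0 97.212 112.780` with mm width/height → 1 unit = 1 mm. Flip: y_m = 112.780 − y_svg.

**Shape 1** — `<path>` regular polygon, stroke `#ff00ff` → cut (S842, F644). Machine vertices: (27.518,38.405) → (31.464,33.786) → (28.290,28.606) → (22.383,30.023) → (21.905,36.080) → (27.518,38.405). Closed: final G1 returns to the first vertex.

**Shape 2** — `<path>` cubic bezier, stroke `#ff00ff` → cut (S842, F644). Control points (SVG): P0=(52.078,72.728), P1=(47.251,62.132), P2=(33.196,83.840), P3=(20.970,56.383); sampled at t=k/5. Machine vertices: (52.078,40.052) → (48.163,43.185) → (42.564,42.475) → (35.811,41.834) → (28.437,45.171) → (20.970,56.397). Open path.

**Shape 3** — `<line>` line segment, stroke `#ff00ff` → cut (S842, F644). Machine vertices: (10.362,23.029) → (46.736,71.794). Open path.

; LightBurn 1.7.01
; GRBL device profile, absolute coords
G21
G90
G0 X27.518 Y38.405
M3 S842
G1 X31.464 Y33.786 F644
G1 X28.290 Y28.606
G1 X22.383 Y30.023
G1 X21.905 Y36.080
G1 X27.518 Y38.405
M5
G0 X52.078 Y40.052
M3 S842
G1 X48.163 Y43.185 F644
G1 X42.564 Y42.475
G1 X35.811 Y41.834
G1 X28.437 Y45.171
G1 X20.970 Y56.397
M5
G0 X10.362 Y23.029
M3 S842
G1 X46.736 Y71.794 F644
M5
G0 X0.000 Y0.000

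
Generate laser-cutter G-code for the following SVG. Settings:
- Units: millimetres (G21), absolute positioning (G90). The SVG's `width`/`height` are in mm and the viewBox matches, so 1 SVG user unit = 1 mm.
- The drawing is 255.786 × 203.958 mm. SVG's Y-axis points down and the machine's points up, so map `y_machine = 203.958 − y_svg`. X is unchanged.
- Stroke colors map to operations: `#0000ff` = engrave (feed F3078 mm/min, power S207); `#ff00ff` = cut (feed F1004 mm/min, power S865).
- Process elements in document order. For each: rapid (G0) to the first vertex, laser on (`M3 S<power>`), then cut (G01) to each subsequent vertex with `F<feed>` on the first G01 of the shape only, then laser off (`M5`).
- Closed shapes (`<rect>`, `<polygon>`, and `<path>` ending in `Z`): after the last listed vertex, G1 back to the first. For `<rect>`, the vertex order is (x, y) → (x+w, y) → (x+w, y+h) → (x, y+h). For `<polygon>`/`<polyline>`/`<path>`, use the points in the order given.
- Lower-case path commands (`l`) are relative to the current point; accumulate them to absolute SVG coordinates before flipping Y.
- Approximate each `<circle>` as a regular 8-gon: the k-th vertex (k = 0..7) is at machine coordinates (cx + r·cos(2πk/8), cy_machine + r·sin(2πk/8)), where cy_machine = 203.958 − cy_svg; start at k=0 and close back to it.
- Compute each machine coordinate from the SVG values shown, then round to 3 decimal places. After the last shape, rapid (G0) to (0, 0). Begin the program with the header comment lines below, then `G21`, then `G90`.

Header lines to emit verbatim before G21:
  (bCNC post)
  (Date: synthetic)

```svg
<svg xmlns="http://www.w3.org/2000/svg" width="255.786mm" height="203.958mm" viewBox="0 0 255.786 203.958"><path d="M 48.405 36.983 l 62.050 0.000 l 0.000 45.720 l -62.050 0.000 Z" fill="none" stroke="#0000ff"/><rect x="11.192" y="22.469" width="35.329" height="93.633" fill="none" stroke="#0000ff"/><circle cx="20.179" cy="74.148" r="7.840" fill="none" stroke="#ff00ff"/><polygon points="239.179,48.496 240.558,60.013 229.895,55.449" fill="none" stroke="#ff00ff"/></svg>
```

Since the viewBox matches the mm dimensions, user units are millimetres directly. The only transform is the Y-flip y_m = 203.958 − y_svg.

Shape 1 is a rectangle drawn with `<path>`. Its stroke #0000ff means engrave at S207, F3078. After flipping Y the toolpath is (48.405,166.975) → (110.455,166.975) → (110.455,121.255) → (48.405,121.255) → (48.405,166.975), returning to the start.

Shape 2 is a rectangle drawn with `<rect>`. Its stroke #0000ff means engrave at S207, F3078. After flipping Y the toolpath is (11.192,181.489) → (46.521,181.489) → (46.521,87.856) → (11.192,87.856) → (11.192,181.489), returning to the start.

Shape 3 is a circle drawn with `<circle>`. Its stroke #ff00ff means cut at S865, F1004. After flipping Y the toolpath is (28.019,129.810) → (25.723,135.354) → (20.179,137.650) → (14.635,135.354) → (12.339,129.810) → (14.635,124.266) → (20.179,121.970) → (25.723,124.266) → (28.019,129.810), returning to the start.

Shape 4 is a regular polygon drawn with `<polygon>`. Its stroke #ff00ff means cut at S865, F1004. After flipping Y the toolpath is (239.179,155.462) → (240.558,143.945) → (229.895,148.509) → (239.179,155.462), returning to the start.

(bCNC post)
(Date: synthetic)
G21
G90
G0 X48.405 Y166.975
M3 S207
G01 X110.455 Y166.975 F3078
G01 X110.455 Y121.255
G01 X48.405 Y121.255
G01 X48.405 Y166.975
M5
G0 X11.192 Y181.489
M3 S207
G01 X46.521 Y181.489 F3078
G01 X46.521 Y87.856
G01 X11.192 Y87.856
G01 X11.192 Y181.489
M5
G0 X28.019 Y129.810
M3 S865
G01 X25.723 Y135.354 F1004
G01 X20.179 Y137.650
G01 X14.635 Y135.354
G01 X12.339 Y129.810
G01 X14.635 Y124.266
G01 X20.179 Y121.970
G01 X25.723 Y124.266
G01 X28.019 Y129.810
M5
G0 X239.179 Y155.462
M3 S865
G01 X240.558 Y143.945 F1004
G01 X229.895 Y148.509
G01 X239.179 Y155.462
M5
G0 X0.000 Y0.000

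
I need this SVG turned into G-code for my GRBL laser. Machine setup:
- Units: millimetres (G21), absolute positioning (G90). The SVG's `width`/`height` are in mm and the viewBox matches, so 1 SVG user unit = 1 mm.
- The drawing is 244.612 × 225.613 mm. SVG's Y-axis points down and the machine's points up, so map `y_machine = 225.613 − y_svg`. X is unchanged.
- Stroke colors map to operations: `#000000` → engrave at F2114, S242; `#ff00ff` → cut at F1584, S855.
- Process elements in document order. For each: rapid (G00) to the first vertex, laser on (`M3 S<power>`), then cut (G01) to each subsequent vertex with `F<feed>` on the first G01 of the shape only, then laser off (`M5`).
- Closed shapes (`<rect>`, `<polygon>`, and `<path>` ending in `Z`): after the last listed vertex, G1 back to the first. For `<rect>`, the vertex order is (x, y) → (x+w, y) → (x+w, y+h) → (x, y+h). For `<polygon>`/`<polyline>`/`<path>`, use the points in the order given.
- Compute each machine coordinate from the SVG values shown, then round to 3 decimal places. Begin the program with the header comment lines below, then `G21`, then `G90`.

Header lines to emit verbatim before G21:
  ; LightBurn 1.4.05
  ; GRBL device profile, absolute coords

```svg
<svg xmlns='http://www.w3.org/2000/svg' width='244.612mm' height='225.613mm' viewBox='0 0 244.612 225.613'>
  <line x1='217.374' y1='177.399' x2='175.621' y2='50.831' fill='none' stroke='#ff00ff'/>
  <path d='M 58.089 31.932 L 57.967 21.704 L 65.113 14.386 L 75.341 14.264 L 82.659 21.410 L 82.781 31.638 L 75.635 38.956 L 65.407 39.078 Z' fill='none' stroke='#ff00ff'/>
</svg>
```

; LightBurn 1.4.05
; GRBL device profile, absolute coords
G21
G90
G00 X217.374 Y48.214
M3 S855
G01 X175.621 Y174.782 F1584
M5
G00 X58.089 Y193.681
M3 S855
G01 X57.967 Y203.909 F1584
G01 X65.113 Y211.227
G01 X75.341 Y211.349
G01 X82.659 Y204.203
G01 X82.781 Y193.975
G01 X75.635 Y186.657
G01 X65.407 Y186.535
G01 X58.089 Y193.681
M5

Since the viewBox matches the mm dimensions, user units are millimetres directly. The only transform is the Y-flip y_m = 225.613 − y_svg.

Shape 1 is a line segment drawn with `<line>`. Its stroke #ff00ff means cut at S855, F1584. After flipping Y the toolpath is (217.374,48.214) → (175.621,174.782).

Shape 2 is a regular polygon drawn with `<path>`. Its stroke #ff00ff means cut at S855, F1584. After flipping Y the toolpath is (58.089,193.681) → (57.967,203.909) → (65.113,211.227) → (75.341,211.349) → (82.659,204.203) → (82.781,193.975) → (75.635,186.657) → (65.407,186.535) → (58.089,193.681), returning to the start.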